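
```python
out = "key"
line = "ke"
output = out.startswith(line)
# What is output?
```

Trace:
`out = "key"` → out = 'key'
`line = "ke"` → line = 'ke'
`output = out.startswith(line)` → output = True
So output = True

Answer: True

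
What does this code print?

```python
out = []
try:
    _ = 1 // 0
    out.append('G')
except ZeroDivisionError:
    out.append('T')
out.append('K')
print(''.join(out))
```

Execution trace: 'T' (except ZeroDivisionError) → 'K' (after the try/except). Output: TK

Answer: TK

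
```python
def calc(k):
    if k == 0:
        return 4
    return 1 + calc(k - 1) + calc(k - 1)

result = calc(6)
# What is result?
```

calc(k) = 1 + 2·calc(k-1), calc(0)=4. Closed form: (4+1)·2^6 - 1 = 319.

Answer: 319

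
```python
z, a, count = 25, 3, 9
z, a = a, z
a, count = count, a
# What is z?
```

Trace:
`z, a, count = 25, 3, 9` → z = 25; a = 3; count = 9
`z, a = a, z` → z = 3; a = 25
`a, count = count, a` → a = 9; count = 25
So z = 3

Answer: 3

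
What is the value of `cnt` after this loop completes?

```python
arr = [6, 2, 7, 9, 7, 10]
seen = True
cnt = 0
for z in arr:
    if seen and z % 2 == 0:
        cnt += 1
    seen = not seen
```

Count even values at even positions
`cnt` takes the values: 0 → 1

Answer: 1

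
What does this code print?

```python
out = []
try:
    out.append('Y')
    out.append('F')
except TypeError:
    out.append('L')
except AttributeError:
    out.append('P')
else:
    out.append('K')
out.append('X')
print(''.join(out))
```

Execution trace: 'Y' (try body) → 'F' (try body, no exception) → 'K' (else) → 'X' (after the try/except). Output: YFKX

Answer: YFKX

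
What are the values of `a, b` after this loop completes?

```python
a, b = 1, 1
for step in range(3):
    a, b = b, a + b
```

Fibonacci: after 3 iterations
`a, b` takes the values: (1, 1) → (1, 2) → (2, 3) → (3, 5)

Answer: 3, 5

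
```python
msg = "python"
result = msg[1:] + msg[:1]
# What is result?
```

Trace:
`msg = "python"` → msg = 'python'
`result = msg[1:] + msg[:1]` → result = 'ythonp'
So result = 'ythonp'

Answer: 'ythonp'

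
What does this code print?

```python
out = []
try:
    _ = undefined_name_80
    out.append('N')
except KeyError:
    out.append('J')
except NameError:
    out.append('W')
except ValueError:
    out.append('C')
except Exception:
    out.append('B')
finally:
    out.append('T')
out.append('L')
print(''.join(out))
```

Execution trace: 'W' (except NameError) → 'T' (finally) → 'L' (after the try/except). Output: WTL

Answer: WTL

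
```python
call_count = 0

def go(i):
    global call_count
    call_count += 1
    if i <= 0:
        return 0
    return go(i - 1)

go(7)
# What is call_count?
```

Linear recursion stepping by 1: 8 calls from i=7 down to ≤0.

Answer: 8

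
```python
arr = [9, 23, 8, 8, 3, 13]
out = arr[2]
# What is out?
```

Trace:
`arr = [9, 23, 8, 8, 3, 13]` → arr = [9, 23, 8, 8, 3, 13]
`out = arr[2]` → out = 8
So out = 8

Answer: 8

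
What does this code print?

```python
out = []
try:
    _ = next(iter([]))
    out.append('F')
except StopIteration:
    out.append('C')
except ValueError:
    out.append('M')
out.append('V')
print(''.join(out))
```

Execution trace: 'C' (except StopIteration) → 'V' (after the try/except). Output: CV

Answer: CV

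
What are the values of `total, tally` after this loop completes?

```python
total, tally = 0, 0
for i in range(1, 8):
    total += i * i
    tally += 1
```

Sum of squares and count
`total, tally` takes the values: (0, 0) → (1, 0) → (1, 1) → (5, 1) → (5, 2) → (14, 2) → (14, 3) → (30, 3) → (30, 4) → (55, 4) → (55, 5) → (91, 5) → (91, 6) → (140, 6) → (140, 7)

Answer: 140, 7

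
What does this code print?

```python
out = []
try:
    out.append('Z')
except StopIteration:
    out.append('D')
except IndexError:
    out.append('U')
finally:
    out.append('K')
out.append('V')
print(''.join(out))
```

Execution trace: 'Z' (try body, no exception) → 'K' (finally) → 'V' (after the try/except). Output: ZKV

Answer: ZKV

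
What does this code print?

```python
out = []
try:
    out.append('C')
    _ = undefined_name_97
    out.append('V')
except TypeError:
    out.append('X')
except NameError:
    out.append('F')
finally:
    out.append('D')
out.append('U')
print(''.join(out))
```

Execution trace: 'C' (try body) → 'F' (except NameError) → 'D' (finally) → 'U' (after the try/except). Output: CFDU

Answer: CFDU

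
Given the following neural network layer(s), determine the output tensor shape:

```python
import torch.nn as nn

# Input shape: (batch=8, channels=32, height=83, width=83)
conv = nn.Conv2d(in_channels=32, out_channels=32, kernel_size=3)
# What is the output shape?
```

Input: (8, 32, 83, 83) -> Output: (8, 32, 81, 81)

Answer: (8, 32, 81, 81)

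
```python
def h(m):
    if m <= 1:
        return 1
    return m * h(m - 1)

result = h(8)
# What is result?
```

h(8) = 8 * 7 * 6 * 5 * 4 * 3 * 2 * 1 = 40320

Answer: 40320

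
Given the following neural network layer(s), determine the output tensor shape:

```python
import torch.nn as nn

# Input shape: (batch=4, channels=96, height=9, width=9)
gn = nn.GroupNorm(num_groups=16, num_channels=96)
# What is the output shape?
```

Input: (4, 96, 9, 9) -> Output: (4, 96, 9, 9)

Answer: (4, 96, 9, 9)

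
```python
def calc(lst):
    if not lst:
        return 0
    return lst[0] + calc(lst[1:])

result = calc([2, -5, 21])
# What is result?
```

2 + (-5) + 21 + 0 = 18

Answer: 18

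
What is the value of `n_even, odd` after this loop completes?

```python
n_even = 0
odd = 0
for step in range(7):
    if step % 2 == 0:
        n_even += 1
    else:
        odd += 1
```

Count evens and odds in range(7)
`n_even, odd` takes the values: (0, 0) → (1, 0) → (1, 1) → (2, 1) → (2, 2) → (3, 2) → (3, 3) → (4, 3)

Answer: 4, 3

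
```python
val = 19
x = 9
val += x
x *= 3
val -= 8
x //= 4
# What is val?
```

Trace:
`val = 19` → val = 19
`x = 9` → x = 9
`val += x` → val = 28
`x *= 3` → x = 27
`val -= 8` → val = 20
`x //= 4` → x = 6
So val = 20

Answer: 20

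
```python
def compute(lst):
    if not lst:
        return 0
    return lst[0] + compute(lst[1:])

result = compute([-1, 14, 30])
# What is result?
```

(-1) + 14 + 30 + 0 = 43

Answer: 43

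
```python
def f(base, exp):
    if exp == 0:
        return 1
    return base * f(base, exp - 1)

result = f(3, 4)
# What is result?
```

f(3, 4) = 3 * 3 * 3 * 3 = 81

Answer: 81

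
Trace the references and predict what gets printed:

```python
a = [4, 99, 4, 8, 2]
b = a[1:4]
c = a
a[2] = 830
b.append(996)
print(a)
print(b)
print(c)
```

Key concept: slice vs alias.
Step by step:
`a = [4, 99, 4, 8, 2]` → a = [4, 99, 4, 8, 2]
`b = a[1:4]` → b = [99, 4, 8]
`c = a` → c = [4, 99, 4, 8, 2] (same object as a)
`a[2] = 830` → a = [4, 99, 830, 8, 2] (same object as c); c = [4, 99, 830, 8, 2] (same object as a)
`b.append(996)` → b = [99, 4, 8, 996]
`print(a)` → prints [4, 99, 830, 8, 2]
`print(b)` → prints [99, 4, 8, 996]
`print(c)` → prints [4, 99, 830, 8, 2]

Answer:
[4, 99, 830, 8, 2]
[99, 4, 8, 996]
[4, 99, 830, 8, 2]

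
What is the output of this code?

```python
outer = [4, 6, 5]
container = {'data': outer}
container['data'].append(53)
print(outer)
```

Key concept: dict holds reference to list.
Step by step:
`outer = [4, 6, 5]` → outer = [4, 6, 5]
`container = {'data': outer}` → container = {'data': [4, 6, 5]}
`container['data'].append(53)` → outer = [4, 6, 5, 53]; container = {'data': [4, 6, 5, 53]}
`print(outer)` → prints [4, 6, 5, 53]

Answer: [4, 6, 5, 53]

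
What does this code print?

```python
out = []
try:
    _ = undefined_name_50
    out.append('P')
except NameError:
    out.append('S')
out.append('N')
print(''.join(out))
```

Execution trace: 'S' (except NameError) → 'N' (after the try/except). Output: SN

Answer: SN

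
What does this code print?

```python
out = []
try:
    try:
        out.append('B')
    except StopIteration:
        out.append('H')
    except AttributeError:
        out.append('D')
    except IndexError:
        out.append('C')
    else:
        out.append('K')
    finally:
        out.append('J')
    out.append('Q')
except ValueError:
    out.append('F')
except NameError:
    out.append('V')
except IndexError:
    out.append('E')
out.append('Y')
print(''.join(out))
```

Execution trace: 'B' (inner try body, no exception) → 'K' (inner else) → 'J' (inner finally) → 'Q' (try body, no exception) → 'Y' (after the try/except). Output: BKJQY

Answer: BKJQY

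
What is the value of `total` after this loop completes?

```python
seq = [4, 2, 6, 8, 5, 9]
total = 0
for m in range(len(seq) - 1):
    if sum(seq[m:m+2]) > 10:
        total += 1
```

Count windows with sum > 10
`total` takes the values: 0 → 1 → 2 → 3

Answer: 3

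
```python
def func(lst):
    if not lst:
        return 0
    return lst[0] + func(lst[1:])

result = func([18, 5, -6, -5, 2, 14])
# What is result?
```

18 + 5 + (-6) + (-5) + 2 + 14 + 0 = 28

Answer: 28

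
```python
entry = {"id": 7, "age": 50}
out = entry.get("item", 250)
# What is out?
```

Trace:
`entry = {"id": 7, "age": 50}` → entry = {'id': 7, 'age': 50}
`out = entry.get("item", 250)` → out = 250
So out = 250

Answer: 250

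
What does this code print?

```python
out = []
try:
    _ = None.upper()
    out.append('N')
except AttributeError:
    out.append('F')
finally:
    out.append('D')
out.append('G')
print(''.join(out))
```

Execution trace: 'F' (except AttributeError) → 'D' (finally) → 'G' (after the try/except). Output: FDG

Answer: FDG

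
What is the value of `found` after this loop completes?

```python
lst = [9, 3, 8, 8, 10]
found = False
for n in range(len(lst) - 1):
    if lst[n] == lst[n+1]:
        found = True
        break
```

Check consecutive duplicates in [9, 3, 8, 8, 10]
`found` takes the values: False → True

Answer: True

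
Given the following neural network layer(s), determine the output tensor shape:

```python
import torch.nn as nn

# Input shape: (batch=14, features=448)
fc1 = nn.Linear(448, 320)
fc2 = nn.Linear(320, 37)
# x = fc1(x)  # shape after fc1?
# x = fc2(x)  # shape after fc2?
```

Input: (14, 448) -> after fc1: (14, 320) -> Output: (14, 37)

Answer: (14, 37)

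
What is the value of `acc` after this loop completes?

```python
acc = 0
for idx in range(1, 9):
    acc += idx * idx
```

Sum of squares 1² to 8² = 204
`acc` takes the values: 0 → 1 → 5 → 14 → 30 → 55 → 91 → 140 → 204

Answer: 204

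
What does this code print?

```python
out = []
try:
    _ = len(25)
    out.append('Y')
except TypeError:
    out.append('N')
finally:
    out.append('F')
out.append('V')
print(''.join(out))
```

Execution trace: 'N' (except TypeError) → 'F' (finally) → 'V' (after the try/except). Output: NFV

Answer: NFV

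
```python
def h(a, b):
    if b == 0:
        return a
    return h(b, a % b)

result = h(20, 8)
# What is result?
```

h(20, 8) -> h(8, 4) -> h(4, 0) -> 4

Answer: 4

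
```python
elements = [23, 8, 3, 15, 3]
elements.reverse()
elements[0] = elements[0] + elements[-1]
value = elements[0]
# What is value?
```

Trace:
`elements = [23, 8, 3, 15, 3]` → elements = [23, 8, 3, 15, 3]
`elements.reverse()` → elements = [3, 15, 3, 8, 23]
`elements[0] = elements[0] + elements[-1]` → elements = [26, 15, 3, 8, 23]
`value = elements[0]` → value = 26
So value = 26

Answer: 26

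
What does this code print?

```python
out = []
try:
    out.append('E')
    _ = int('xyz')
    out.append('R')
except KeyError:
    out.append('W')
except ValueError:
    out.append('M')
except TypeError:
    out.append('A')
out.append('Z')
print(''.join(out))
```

Execution trace: 'E' (try body) → 'M' (except ValueError) → 'Z' (after the try/except). Output: EMZ

Answer: EMZ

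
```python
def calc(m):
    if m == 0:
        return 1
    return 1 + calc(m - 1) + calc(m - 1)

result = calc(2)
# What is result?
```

calc(m) = 1 + 2·calc(m-1), calc(0)=1. Closed form: (1+1)·2^2 - 1 = 7.

Answer: 7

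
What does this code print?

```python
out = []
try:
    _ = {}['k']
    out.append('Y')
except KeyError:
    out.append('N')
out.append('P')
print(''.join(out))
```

Execution trace: 'N' (except KeyError) → 'P' (after the try/except). Output: NP

Answer: NP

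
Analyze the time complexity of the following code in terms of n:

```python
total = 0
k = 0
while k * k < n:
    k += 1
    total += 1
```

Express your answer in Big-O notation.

Each loop level contributes: √n. Multiplying the contributions gives O(√n).

Answer: O(√n)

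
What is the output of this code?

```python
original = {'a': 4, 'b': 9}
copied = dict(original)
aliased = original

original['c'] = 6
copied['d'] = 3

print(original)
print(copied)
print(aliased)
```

Key concept: dict() creates copy, assignment creates alias.
Step by step:
`original = {'a': 4, 'b': 9}` → original = {'a': 4, 'b': 9}
`copied = dict(original)` → copied = {'a': 4, 'b': 9}
`aliased = original` → aliased = {'a': 4, 'b': 9} (same object as original)
`original['c'] = 6` → original = {'a': 4, 'b': 9, 'c': 6} (same object as aliased); aliased = {'a': 4, 'b': 9, 'c': 6} (same object as original)
`copied['d'] = 3` → copied = {'a': 4, 'b': 9, 'd': 3}
`print(original)` → prints {'a': 4, 'b': 9, 'c': 6}
`print(copied)` → prints {'a': 4, 'b': 9, 'd': 3}
`print(aliased)` → prints {'a': 4, 'b': 9, 'c': 6}

Answer:
{'a': 4, 'b': 9, 'c': 6}
{'a': 4, 'b': 9, 'd': 3}
{'a': 4, 'b': 9, 'c': 6}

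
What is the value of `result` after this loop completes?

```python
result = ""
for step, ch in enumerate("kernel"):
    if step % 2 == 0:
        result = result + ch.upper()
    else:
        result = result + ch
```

Uppercase even positions in 'kernel'
`result` takes the values: "" → "K" → "Ke" → "KeR" → "KeRn" → "KeRnE" → "KeRnEl"

Answer: "KeRnEl"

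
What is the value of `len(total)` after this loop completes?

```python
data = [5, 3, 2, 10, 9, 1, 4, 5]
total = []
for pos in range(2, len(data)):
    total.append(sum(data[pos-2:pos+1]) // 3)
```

Number of 3-element averages
`total` takes the values: [] → [3] → [3, 5] → [3, 5, 7] → [3, 5, 7, 6] → [3, 5, 7, 6, 4] → [3, 5, 7, 6, 4, 3]
So `len(total)` = 6

Answer: 6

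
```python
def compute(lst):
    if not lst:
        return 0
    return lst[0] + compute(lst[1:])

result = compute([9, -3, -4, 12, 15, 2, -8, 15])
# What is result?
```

9 + (-3) + (-4) + 12 + 15 + 2 + (-8) + 15 + 0 = 38

Answer: 38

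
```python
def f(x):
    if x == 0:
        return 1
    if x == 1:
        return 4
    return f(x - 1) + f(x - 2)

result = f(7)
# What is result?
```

Build up from base cases: f(0)=1, f(1)=4, f(2)=5, f(3)=9, f(4)=14, f(5)=23, f(6)=37, ..., f(7)=60

Answer: 60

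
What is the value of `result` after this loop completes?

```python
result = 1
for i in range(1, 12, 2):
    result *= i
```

Product of 1, 3, 5, ... up to 11
`result` takes the values: 1 → 3 → 15 → 105 → 945 → 10395

Answer: 10395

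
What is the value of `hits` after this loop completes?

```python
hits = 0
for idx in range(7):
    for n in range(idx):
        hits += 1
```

Triangle number: 0+1+2+...+6
`hits` takes the values: 0 → 1 → 2 → 3 → 4 → 5 → 6 → 7 → 8 → 9 → 10 → 11 → 12 → 13 → 14 → 15 → 16 → 17 → 18 → 19 → 20 → 21

Answer: 21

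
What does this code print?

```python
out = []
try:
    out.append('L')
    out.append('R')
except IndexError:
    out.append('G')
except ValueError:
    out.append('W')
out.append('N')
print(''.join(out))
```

Execution trace: 'L' (try body) → 'R' (try body, no exception) → 'N' (after the try/except). Output: LRN

Answer: LRN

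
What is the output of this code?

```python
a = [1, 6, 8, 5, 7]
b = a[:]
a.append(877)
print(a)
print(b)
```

Key concept: slice [:] creates copy.
Step by step:
`a = [1, 6, 8, 5, 7]` → a = [1, 6, 8, 5, 7]
`b = a[:]` → b = [1, 6, 8, 5, 7]
`a.append(877)` → a = [1, 6, 8, 5, 7, 877]
`print(a)` → prints [1, 6, 8, 5, 7, 877]
`print(b)` → prints [1, 6, 8, 5, 7]

Answer:
[1, 6, 8, 5, 7, 877]
[1, 6, 8, 5, 7]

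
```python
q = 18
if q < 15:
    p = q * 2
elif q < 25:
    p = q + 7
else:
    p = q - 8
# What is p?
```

Trace:
`q = 18` → q = 18
`if q < 15: ...` → q < 15 is False, q < 25 is True → p = 25
So p = 25

Answer: 25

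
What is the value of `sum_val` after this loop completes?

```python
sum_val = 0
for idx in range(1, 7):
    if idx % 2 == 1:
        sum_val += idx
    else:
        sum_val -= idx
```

Add odd, subtract even
`sum_val` takes the values: 0 → 1 → -1 → 2 → -2 → 3 → -3

Answer: -3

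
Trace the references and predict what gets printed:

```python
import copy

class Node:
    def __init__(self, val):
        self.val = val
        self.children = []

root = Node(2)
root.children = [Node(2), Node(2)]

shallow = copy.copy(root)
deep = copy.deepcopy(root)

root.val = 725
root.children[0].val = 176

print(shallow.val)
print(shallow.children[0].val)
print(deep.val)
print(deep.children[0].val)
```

Key concept: deep copy with custom objects.
Step by step:
`root = Node(2)` → root = Node(val=2, children=[])
`root.children = [Node(2), Node(2)]` → root = Node(val=2, children=[Node(val=2, children=[]), Node(val=2, children=[])])
`shallow = copy.copy(root)` → shallow = Node(val=2, children=[Node(val=2, children=[]), Node(val=2, children=[])])
`deep = copy.deepcopy(root)` → deep = Node(val=2, children=[Node(val=2, children=[]), Node(val=2, children=[])])
`root.val = 725` → root = Node(val=725, children=[Node(val=2, children=[]), Node(val=2, children=[])])
`root.children[0].val = 176` → root = Node(val=725, children=[Node(val=176, children=[]), Node(val=2, children=[])]); shallow = Node(val=2, children=[Node(val=176, children=[]), Node(val=2, children=[])])
`print(shallow.val)` → prints 2
`print(shallow.children[0].val)` → prints 176
`print(deep.val)` → prints 2
`print(deep.children[0].val)` → prints 2

Answer:
2
176
2
2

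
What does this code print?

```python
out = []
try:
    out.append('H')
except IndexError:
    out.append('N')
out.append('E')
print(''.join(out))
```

Execution trace: 'H' (try body, no exception) → 'E' (after the try/except). Output: HE

Answer: HE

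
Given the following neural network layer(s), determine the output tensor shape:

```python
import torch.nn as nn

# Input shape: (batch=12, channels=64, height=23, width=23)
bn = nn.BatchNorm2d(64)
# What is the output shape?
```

Input: (12, 64, 23, 23) -> Output: (12, 64, 23, 23)

Answer: (12, 64, 23, 23)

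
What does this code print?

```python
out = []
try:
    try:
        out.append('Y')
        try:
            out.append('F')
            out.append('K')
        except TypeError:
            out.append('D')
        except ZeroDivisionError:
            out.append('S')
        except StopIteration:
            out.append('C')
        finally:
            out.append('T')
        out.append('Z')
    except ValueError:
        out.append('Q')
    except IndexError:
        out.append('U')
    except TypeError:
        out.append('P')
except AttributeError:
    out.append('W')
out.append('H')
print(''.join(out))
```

Execution trace: 'Y' (try body) → 'F' (inner try body) → 'K' (inner try body, no exception) → 'T' (inner finally) → 'Z' (try body, no exception) → 'H' (after the try/except). Output: YFKTZH

Answer: YFKTZH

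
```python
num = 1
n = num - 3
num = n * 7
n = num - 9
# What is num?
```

Trace:
`num = 1` → num = 1
`n = num - 3` → n = -2
`num = n * 7` → num = -14
`n = num - 9` → n = -23
So num = -14

Answer: -14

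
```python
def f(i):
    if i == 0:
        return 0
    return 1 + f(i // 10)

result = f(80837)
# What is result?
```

Count of digits of 80837: 5

Answer: 5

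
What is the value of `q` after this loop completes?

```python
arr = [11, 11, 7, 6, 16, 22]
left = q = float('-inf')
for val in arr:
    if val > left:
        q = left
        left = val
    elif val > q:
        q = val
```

Second largest (with repeats) in [11, 11, 7, 6, 16, 22]
`q` takes the values: -inf → 11 → 16

Answer: 16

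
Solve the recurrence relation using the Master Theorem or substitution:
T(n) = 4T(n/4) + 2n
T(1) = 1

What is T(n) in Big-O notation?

By Master Theorem: a=4, b=4, f(n)=2n. Since log_4(4) = 1 and f(n) = Θ(n^1), Case 2 applies. T(n) = O(n log n).

Answer: O(n log n)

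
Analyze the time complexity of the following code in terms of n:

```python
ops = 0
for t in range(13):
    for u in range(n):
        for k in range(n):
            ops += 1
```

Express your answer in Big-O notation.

Each loop level contributes: 1 × n × n. Multiplying the contributions gives O(n^2).

Answer: O(n^2)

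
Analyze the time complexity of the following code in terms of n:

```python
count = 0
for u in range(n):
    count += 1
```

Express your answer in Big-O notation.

Each loop level contributes: n. Multiplying the contributions gives O(n).

Answer: O(n)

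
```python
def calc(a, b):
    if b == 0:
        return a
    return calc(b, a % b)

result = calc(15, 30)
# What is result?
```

calc(15, 30) -> calc(30, 15) -> calc(15, 0) -> 15

Answer: 15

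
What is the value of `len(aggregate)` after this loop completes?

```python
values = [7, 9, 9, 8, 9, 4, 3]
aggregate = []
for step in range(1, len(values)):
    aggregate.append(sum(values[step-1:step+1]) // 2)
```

Number of 2-element averages
`aggregate` takes the values: [] → [8] → [8, 9] → [8, 9, 8] → [8, 9, 8, 8] → [8, 9, 8, 8, 6] → [8, 9, 8, 8, 6, 3]
So `len(aggregate)` = 6

Answer: 6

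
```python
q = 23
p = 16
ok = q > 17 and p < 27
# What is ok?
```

Trace:
`q = 23` → q = 23
`p = 16` → p = 16
`ok = q > 17 and p < 27` → ok = True
So ok = True

Answer: True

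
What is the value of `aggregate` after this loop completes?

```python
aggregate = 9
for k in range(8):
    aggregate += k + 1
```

Start at 9, add 1 to 8 = 45
`aggregate` takes the values: 9 → 10 → 12 → 15 → 19 → 24 → 30 → 37 → 45

Answer: 45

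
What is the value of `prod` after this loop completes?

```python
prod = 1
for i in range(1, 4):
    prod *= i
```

3! = 6
`prod` takes the values: 1 → 2 → 6

Answer: 6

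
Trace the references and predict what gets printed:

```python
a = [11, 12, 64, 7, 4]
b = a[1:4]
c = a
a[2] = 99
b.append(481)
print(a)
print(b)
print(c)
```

Key concept: slice vs alias.
Step by step:
`a = [11, 12, 64, 7, 4]` → a = [11, 12, 64, 7, 4]
`b = a[1:4]` → b = [12, 64, 7]
`c = a` → c = [11, 12, 64, 7, 4] (same object as a)
`a[2] = 99` → a = [11, 12, 99, 7, 4] (same object as c); c = [11, 12, 99, 7, 4] (same object as a)
`b.append(481)` → b = [12, 64, 7, 481]
`print(a)` → prints [11, 12, 99, 7, 4]
`print(b)` → prints [12, 64, 7, 481]
`print(c)` → prints [11, 12, 99, 7, 4]

Answer:
[11, 12, 99, 7, 4]
[12, 64, 7, 481]
[11, 12, 99, 7, 4]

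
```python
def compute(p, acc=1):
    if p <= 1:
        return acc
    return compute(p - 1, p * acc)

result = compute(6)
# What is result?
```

Accumulator trace (n, acc): (6, 1) -> (5, 6) -> (4, 30) -> (3, 120) -> (2, 360) -> (1, 720) -> return 720

Answer: 720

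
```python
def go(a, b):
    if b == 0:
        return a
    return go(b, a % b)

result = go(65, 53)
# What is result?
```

go(65, 53) -> go(53, 12) -> go(12, 5) -> go(5, 2) -> go(2, 1) -> go(1, 0) -> 1

Answer: 1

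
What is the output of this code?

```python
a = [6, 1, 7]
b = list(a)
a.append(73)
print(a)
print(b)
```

Key concept: list() constructor creates copy.
Step by step:
`a = [6, 1, 7]` → a = [6, 1, 7]
`b = list(a)` → b = [6, 1, 7]
`a.append(73)` → a = [6, 1, 7, 73]
`print(a)` → prints [6, 1, 7, 73]
`print(b)` → prints [6, 1, 7]

Answer:
[6, 1, 7, 73]
[6, 1, 7]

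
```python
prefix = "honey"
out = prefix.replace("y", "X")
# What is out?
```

Trace:
`prefix = "honey"` → prefix = 'honey'
`out = prefix.replace("y", "X")` → out = 'honeX'
So out = 'honeX'

Answer: 'honeX'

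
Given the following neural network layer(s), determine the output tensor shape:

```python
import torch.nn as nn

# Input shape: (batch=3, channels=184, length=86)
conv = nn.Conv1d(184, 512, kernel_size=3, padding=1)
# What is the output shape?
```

Input: (3, 184, 86) -> Output: (3, 512, 86)

Answer: (3, 512, 86)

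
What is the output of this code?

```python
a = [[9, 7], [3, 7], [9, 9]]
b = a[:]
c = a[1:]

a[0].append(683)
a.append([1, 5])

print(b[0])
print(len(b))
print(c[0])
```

Key concept: slice with nested mutation.
Step by step:
`a = [[9, 7], [3, 7], [9, 9]]` → a = [[9, 7], [3, 7], [9, 9]]
`b = a[:]` → b = [[9, 7], [3, 7], [9, 9]]
`c = a[1:]` → c = [[3, 7], [9, 9]]
`a[0].append(683)` → a = [[9, 7, 683], [3, 7], [9, 9]]; b = [[9, 7, 683], [3, 7], [9, 9]]
`a.append([1, 5])` → a = [[9, 7, 683], [3, 7], [9, 9], [1, 5]]
`print(b[0])` → prints [9, 7, 683]
`print(len(b))` → prints 3
`print(c[0])` → prints [3, 7]

Answer:
[9, 7, 683]
3
[3, 7]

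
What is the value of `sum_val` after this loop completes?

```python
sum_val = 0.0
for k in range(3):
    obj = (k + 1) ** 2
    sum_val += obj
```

Sum of squared losses 1² + 2² + ... + 3²
`sum_val` takes the values: 0.0 → 1.0 → 5.0 → 14.0

Answer: 14.0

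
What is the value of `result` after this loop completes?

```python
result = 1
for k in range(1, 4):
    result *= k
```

3! = 6
`result` takes the values: 1 → 2 → 6

Answer: 6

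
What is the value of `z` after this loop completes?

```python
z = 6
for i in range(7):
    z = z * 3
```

Multiply by 3, 7 times: 6 * 3^7 = 13122
`z` takes the values: 6 → 18 → 54 → 162 → 486 → 1458 → 4374 → 13122

Answer: 13122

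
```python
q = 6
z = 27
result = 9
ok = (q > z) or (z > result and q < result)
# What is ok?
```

Trace:
`q = 6` → q = 6
`z = 27` → z = 27
`result = 9` → result = 9
`ok = (q > z) or (z > result and q < result)` → ok = True
So ok = True

Answer: True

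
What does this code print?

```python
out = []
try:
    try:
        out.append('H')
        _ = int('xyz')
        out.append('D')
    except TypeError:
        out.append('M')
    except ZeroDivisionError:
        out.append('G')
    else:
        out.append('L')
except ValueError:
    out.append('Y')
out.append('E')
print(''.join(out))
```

Execution trace: 'H' (try body) → 'Y' (outer except ValueError) → 'E' (after the try/except). Output: HYE

Answer: HYE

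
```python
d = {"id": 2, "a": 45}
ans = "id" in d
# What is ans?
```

Trace:
`d = {"id": 2, "a": 45}` → d = {'id': 2, 'a': 45}
`ans = "id" in d` → ans = True
So ans = True

Answer: True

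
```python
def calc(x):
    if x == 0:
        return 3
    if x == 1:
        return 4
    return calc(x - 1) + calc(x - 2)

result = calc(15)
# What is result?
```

Build up from base cases: calc(0)=3, calc(1)=4, calc(2)=7, calc(3)=11, calc(4)=18, calc(5)=29, calc(6)=47, ..., calc(15)=3571

Answer: 3571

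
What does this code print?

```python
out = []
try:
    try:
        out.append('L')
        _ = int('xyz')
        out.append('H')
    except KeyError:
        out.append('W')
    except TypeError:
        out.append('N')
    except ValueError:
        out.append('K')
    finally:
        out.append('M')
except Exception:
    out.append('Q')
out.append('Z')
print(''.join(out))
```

Execution trace: 'L' (inner try body) → 'K' (inner except ValueError) → 'M' (inner finally) → 'Z' (after the try/except). Output: LKMZ

Answer: LKMZ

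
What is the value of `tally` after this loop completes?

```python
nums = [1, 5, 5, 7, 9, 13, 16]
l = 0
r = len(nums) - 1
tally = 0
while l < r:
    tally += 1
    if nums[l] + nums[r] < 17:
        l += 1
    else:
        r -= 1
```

Steps to find pair summing to 17
`tally` takes the values: 0 → 1 → 2 → 3 → 4 → 5 → 6

Answer: 6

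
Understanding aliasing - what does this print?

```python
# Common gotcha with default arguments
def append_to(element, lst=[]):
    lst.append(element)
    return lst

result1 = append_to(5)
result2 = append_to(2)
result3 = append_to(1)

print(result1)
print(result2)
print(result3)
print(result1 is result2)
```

Key concept: mutable default argument gotcha.
Step by step:
`result1 = append_to(5)` → result1 = [5]
`result2 = append_to(2)` → result1 = [5, 2] (same object as result2); result2 = [5, 2] (same object as result1)
`result3 = append_to(1)` → result1 = [5, 2, 1] (same object as result2, result3); result2 = [5, 2, 1] (same object as result1, result3); result3 = [5, 2, 1] (same object as result1, result2)
`print(result1)` → prints [5, 2, 1]
`print(result2)` → prints [5, 2, 1]
`print(result3)` → prints [5, 2, 1]
`print(result1 is result2)` → prints True

Answer:
[5, 2, 1]
[5, 2, 1]
[5, 2, 1]
True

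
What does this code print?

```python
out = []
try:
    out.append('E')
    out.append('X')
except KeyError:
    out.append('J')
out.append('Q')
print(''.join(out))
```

Execution trace: 'E' (try body) → 'X' (try body, no exception) → 'Q' (after the try/except). Output: EXQ

Answer: EXQ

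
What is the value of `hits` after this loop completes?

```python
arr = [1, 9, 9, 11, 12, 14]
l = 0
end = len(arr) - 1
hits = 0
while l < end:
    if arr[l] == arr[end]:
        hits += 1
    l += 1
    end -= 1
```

Count matching pairs from ends
`hits` takes the values: 0

Answer: 0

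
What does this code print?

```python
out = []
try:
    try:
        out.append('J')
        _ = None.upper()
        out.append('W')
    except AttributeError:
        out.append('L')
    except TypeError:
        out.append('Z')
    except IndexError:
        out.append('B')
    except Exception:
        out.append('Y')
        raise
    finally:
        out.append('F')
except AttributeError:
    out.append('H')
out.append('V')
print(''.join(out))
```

Execution trace: 'J' (inner try body) → 'L' (inner except AttributeError) → 'F' (inner finally) → 'V' (after the try/except). Output: JLFV

Answer: JLFV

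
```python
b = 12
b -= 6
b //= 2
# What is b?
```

Trace:
`b = 12` → b = 12
`b -= 6` → b = 6
`b //= 2` → b = 3
So b = 3

Answer: 3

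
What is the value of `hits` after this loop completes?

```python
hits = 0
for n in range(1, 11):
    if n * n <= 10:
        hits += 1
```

Count numbers where n² ≤ 10
`hits` takes the values: 0 → 1 → 2 → 3

Answer: 3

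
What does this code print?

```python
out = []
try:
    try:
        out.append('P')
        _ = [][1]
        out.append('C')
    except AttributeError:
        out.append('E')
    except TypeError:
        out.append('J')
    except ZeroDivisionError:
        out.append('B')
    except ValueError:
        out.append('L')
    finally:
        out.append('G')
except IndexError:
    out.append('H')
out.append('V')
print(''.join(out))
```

Execution trace: 'P' (try body) → 'G' (finally) → 'H' (outer except IndexError) → 'V' (after the try/except). Output: PGHV

Answer: PGHV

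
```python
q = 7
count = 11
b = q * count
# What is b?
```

Trace:
`q = 7` → q = 7
`count = 11` → count = 11
`b = q * count` → b = 77
So b = 77

Answer: 77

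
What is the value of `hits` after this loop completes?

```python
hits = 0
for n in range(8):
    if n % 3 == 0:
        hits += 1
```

Count numbers divisible by 3 in range(8)
`hits` takes the values: 0 → 1 → 2 → 3

Answer: 3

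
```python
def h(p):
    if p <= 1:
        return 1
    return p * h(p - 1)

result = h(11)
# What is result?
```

h(11) = 11 * 10 * 9 * 8 * 7 * 6 * 5 * 4 * 3 * 2 * 1 = 39916800

Answer: 39916800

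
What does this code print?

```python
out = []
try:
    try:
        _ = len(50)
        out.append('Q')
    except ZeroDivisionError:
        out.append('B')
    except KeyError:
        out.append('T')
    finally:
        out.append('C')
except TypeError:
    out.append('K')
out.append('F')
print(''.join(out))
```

Execution trace: 'C' (finally) → 'K' (outer except TypeError) → 'F' (after the try/except). Output: CKF

Answer: CKF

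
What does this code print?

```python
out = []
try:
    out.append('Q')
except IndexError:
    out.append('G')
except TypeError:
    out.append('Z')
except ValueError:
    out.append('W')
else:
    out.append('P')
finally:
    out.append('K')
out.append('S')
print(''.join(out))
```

Execution trace: 'Q' (try body, no exception) → 'P' (else) → 'K' (finally) → 'S' (after the try/except). Output: QPKS

Answer: QPKS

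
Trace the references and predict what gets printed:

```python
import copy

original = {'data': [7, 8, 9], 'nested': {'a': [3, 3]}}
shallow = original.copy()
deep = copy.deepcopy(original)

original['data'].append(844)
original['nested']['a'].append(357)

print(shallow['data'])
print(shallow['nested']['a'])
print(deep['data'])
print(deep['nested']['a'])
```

Key concept: comparing shallow vs deep copy.
Step by step:
`original = {'data': [7, 8, 9], 'nested': {'a': [3, 3]}}` → original = {'data': [7, 8, 9], 'nested': {'a': [3, 3]}}
`shallow = original.copy()` → shallow = {'data': [7, 8, 9], 'nested': {'a': [3, 3]}}
`deep = copy.deepcopy(original)` → deep = {'data': [7, 8, 9], 'nested': {'a': [3, 3]}}
`original['data'].append(844)` → original = {'data': [7, 8, 9, 844], 'nested': {'a': [3, 3]}}; shallow = {'data': [7, 8, 9, 844], 'nested': {'a': [3, 3]}}
`original['nested']['a'].append(357)` → original = {'data': [7, 8, 9, 844], 'nested': {'a': [3, 3, 357]}}; shallow = {'data': [7, 8, 9, 844], 'nested': {'a': [3, 3, 357]}}
`print(shallow['data'])` → prints [7, 8, 9, 844]
`print(shallow['nested']['a'])` → prints [3, 3, 357]
`print(deep['data'])` → prints [7, 8, 9]
`print(deep['nested']['a'])` → prints [3, 3]

Answer:
[7, 8, 9, 844]
[3, 3, 357]
[7, 8, 9]
[3, 3]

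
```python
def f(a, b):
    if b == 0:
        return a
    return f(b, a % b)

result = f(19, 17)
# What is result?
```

f(19, 17) -> f(17, 2) -> f(2, 1) -> f(1, 0) -> 1

Answer: 1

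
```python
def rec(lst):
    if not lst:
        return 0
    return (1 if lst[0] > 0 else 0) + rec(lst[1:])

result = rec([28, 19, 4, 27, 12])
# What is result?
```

Count of positive elements in [28, 19, 4, 27, 12] = 5

Answer: 5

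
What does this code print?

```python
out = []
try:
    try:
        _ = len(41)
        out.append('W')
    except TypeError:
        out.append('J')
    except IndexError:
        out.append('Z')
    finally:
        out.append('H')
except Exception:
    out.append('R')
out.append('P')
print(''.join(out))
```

Execution trace: 'J' (inner except TypeError) → 'H' (inner finally) → 'P' (after the try/except). Output: JHP

Answer: JHP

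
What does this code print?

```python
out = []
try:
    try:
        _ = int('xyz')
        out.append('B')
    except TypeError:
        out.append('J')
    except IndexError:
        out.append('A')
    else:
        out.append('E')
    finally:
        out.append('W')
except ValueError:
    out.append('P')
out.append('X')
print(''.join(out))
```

Execution trace: 'W' (finally) → 'P' (outer except ValueError) → 'X' (after the try/except). Output: WPX

Answer: WPX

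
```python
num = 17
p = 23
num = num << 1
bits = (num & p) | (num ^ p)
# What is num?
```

Trace:
`num = 17` → num = 17
`p = 23` → p = 23
`num = num << 1` → num = 34
`bits = (num & p) | (num ^ p)` → bits = 55
So num = 34

Answer: 34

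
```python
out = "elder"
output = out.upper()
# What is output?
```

Trace:
`out = "elder"` → out = 'elder'
`output = out.upper()` → output = 'ELDER'
So output = 'ELDER'

Answer: 'ELDER'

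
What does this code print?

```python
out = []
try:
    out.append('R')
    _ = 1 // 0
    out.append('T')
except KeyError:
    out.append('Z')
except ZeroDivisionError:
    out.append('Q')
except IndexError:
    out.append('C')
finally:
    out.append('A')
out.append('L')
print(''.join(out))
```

Execution trace: 'R' (try body) → 'Q' (except ZeroDivisionError) → 'A' (finally) → 'L' (after the try/except). Output: RQAL

Answer: RQAL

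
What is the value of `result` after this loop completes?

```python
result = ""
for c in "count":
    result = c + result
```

Reverse 'count'
`result` takes the values: "" → "c" → "oc" → "uoc" → "nuoc" → "tnuoc"

Answer: "tnuoc"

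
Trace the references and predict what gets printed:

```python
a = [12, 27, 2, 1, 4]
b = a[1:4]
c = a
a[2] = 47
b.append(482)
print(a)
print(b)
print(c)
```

Key concept: slice vs alias.
Step by step:
`a = [12, 27, 2, 1, 4]` → a = [12, 27, 2, 1, 4]
`b = a[1:4]` → b = [27, 2, 1]
`c = a` → c = [12, 27, 2, 1, 4] (same object as a)
`a[2] = 47` → a = [12, 27, 47, 1, 4] (same object as c); c = [12, 27, 47, 1, 4] (same object as a)
`b.append(482)` → b = [27, 2, 1, 482]
`print(a)` → prints [12, 27, 47, 1, 4]
`print(b)` → prints [27, 2, 1, 482]
`print(c)` → prints [12, 27, 47, 1, 4]

Answer:
[12, 27, 47, 1, 4]
[27, 2, 1, 482]
[12, 27, 47, 1, 4]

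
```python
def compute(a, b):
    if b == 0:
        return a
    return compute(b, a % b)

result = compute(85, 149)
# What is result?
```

compute(85, 149) -> compute(149, 85) -> compute(85, 64) -> compute(64, 21) -> compute(21, 1) -> compute(1, 0) -> 1

Answer: 1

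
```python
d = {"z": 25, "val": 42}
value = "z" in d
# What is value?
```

Trace:
`d = {"z": 25, "val": 42}` → d = {'z': 25, 'val': 42}
`value = "z" in d` → value = True
So value = True

Answer: True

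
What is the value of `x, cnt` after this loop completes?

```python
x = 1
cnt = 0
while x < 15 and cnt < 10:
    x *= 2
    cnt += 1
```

Double until >= 15 or 10 iterations
`x, cnt` takes the values: (1, 0) → (2, 0) → (2, 1) → (4, 1) → (4, 2) → (8, 2) → (8, 3) → (16, 3) → (16, 4)

Answer: 16, 4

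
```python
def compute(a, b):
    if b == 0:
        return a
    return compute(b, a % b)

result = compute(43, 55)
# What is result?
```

compute(43, 55) -> compute(55, 43) -> compute(43, 12) -> compute(12, 7) -> compute(7, 5) -> compute(5, 2) -> compute(2, 1) -> compute(1, 0) -> 1

Answer: 1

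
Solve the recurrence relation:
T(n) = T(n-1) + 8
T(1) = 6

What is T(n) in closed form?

Unrolling: T(n) = T(1) + 8·(n-1) = 6 + 8(n-1) = 8n - 2.

Answer: T(n) = 8n - 2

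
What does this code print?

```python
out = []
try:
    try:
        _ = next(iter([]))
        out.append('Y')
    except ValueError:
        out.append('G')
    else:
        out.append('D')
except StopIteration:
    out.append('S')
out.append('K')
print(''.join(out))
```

Execution trace: 'S' (outer except StopIteration) → 'K' (after the try/except). Output: SK

Answer: SK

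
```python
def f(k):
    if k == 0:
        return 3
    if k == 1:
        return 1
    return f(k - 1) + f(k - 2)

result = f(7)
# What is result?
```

Build up from base cases: f(0)=3, f(1)=1, f(2)=4, f(3)=5, f(4)=9, f(5)=14, f(6)=23, ..., f(7)=37

Answer: 37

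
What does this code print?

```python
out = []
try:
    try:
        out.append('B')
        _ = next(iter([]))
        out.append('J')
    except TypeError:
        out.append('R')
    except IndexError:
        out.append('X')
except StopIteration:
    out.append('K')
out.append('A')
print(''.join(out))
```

Execution trace: 'B' (try body) → 'K' (outer except StopIteration) → 'A' (after the try/except). Output: BKA

Answer: BKA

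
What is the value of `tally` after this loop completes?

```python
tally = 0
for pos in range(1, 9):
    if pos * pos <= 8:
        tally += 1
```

Count numbers where pos² ≤ 8
`tally` takes the values: 0 → 1 → 2

Answer: 2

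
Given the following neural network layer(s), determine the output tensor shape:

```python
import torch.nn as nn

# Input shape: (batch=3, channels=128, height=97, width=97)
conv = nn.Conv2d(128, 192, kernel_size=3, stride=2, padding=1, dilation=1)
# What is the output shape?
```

Input: (3, 128, 97, 97) -> Output: (3, 192, 49, 49)

Answer: (3, 192, 49, 49)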